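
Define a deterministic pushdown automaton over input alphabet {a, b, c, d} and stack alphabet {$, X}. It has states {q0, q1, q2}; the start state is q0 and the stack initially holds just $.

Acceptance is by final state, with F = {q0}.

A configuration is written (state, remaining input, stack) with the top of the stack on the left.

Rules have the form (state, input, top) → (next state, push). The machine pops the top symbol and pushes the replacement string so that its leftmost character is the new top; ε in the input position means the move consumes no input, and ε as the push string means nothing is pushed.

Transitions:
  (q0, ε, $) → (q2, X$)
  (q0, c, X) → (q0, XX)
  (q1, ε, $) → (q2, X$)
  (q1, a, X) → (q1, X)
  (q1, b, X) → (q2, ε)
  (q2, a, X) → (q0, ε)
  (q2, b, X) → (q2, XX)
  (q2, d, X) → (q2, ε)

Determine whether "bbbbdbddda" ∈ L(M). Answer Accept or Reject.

(q0, bbbbdbddda, $)
  ε-move, top $: go to q2, push X$ → (q2, bbbbdbddda, X$)
  read b, top X: go to q2, push XX → (q2, bbbdbddda, XX$)
  read b, top X: go to q2, push XX → (q2, bbdbddda, XXX$)
  read b, top X: go to q2, push XX → (q2, bdbddda, XXXX$)
  read b, top X: go to q2, push XX → (q2, dbddda, XXXXX$)
  read d, top X: go to q2, push ε → (q2, bddda, XXXX$)
  read b, top X: go to q2, push XX → (q2, ddda, XXXXX$)
  read d, top X: go to q2, push ε → (q2, dda, XXXX$)
  read d, top X: go to q2, push ε → (q2, da, XXX$)
  read d, top X: go to q2, push ε → (q2, a, XX$)
  read a, top X: go to q0, push ε → (q0, ε, X$)
All input consumed; state q0 ∈ F.

Accept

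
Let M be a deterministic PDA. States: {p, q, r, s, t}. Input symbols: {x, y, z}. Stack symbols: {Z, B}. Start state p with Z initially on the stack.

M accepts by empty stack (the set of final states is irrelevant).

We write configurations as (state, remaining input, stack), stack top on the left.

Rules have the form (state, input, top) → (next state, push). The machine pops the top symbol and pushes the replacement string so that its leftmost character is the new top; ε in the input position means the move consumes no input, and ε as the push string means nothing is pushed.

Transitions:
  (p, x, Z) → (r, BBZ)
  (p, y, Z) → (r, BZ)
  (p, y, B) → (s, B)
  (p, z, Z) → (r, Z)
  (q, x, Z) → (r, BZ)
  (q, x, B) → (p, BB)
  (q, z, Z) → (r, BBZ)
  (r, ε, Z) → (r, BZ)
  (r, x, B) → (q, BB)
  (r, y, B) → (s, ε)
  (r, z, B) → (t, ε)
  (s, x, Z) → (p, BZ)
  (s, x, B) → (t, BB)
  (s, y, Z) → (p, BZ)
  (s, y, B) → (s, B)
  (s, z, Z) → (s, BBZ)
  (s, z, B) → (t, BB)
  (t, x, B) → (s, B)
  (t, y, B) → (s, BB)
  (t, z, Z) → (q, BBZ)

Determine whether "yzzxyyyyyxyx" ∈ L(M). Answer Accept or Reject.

Reject

(p, yzzxyyyyyxyx, Z)
  read y, top Z: go to r, push BZ → (r, zzxyyyyyxyx, BZ)
  read z, top B: go to t, push ε → (t, zxyyyyyxyx, Z)
  read z, top Z: go to q, push BBZ → (q, xyyyyyxyx, BBZ)
  read x, top B: go to p, push BB → (p, yyyyyxyx, BBBZ)
  read y, top B: go to s, push B → (s, yyyyxyx, BBBZ)
  read y, top B: go to s, push B → (s, yyyxyx, BBBZ)
  read y, top B: go to s, push B → (s, yyxyx, BBBZ)
  read y, top B: go to s, push B → (s, yxyx, BBBZ)
  read y, top B: go to s, push B → (s, xyx, BBBZ)
  read x, top B: go to t, push BB → (t, yx, BBBBZ)
  read y, top B: go to s, push BB → (s, x, BBBBBZ)
  read x, top B: go to t, push BB → (t, ε, BBBBBBZ)
All input consumed; stack is BBBBBBZ, not empty, and no further ε-move applies.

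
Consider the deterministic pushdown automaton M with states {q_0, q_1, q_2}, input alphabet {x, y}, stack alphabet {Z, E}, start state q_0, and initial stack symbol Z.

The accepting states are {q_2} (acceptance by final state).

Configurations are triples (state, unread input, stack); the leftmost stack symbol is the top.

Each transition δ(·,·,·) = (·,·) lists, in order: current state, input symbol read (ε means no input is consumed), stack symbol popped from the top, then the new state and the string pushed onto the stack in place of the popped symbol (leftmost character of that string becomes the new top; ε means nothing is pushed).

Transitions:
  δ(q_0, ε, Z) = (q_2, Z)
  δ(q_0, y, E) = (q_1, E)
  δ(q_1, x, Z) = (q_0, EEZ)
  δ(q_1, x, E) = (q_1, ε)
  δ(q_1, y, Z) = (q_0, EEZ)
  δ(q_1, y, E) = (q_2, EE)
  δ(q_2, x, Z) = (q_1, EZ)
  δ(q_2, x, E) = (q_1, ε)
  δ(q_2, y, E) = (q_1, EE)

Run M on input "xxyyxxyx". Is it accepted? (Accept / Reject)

(q_0, xxyyxxyx, Z) ⊢ (q_2, xxyyxxyx, Z) ⊢ (q_1, xyyxxyx, EZ) ⊢ (q_1, yyxxyx, Z) ⊢ (q_0, yxxyx, EEZ) ⊢ (q_1, xxyx, EEZ) ⊢ (q_1, xyx, EZ) ⊢ (q_1, yx, Z) ⊢ (q_0, x, EEZ)
No transition applies at (q_0, x, EEZ); input not fully consumed.

Reject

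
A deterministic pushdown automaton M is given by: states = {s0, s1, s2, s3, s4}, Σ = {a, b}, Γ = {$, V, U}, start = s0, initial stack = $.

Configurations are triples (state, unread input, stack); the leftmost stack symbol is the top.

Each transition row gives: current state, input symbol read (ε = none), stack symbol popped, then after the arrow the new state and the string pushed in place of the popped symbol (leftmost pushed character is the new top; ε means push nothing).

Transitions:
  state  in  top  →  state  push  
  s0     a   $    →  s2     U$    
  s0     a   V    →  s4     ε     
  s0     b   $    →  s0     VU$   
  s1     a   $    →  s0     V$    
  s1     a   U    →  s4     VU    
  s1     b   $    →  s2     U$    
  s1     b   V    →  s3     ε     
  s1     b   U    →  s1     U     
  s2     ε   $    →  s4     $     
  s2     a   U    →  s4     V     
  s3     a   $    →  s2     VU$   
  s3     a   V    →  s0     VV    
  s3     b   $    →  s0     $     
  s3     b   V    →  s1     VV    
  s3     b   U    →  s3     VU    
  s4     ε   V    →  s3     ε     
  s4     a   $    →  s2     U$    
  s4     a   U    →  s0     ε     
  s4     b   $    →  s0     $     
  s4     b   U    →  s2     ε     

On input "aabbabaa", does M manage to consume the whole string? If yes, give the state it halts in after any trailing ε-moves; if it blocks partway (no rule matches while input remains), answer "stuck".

(s0, aabbabaa, $)
  read a, top $: go to s2, push U$ → (s2, abbabaa, U$)
  read a, top U: go to s4, push V → (s4, bbabaa, V$)
  ε-move, top V: go to s3, push ε → (s3, bbabaa, $)
  read b, top $: go to s0, push $ → (s0, babaa, $)
  read b, top $: go to s0, push VU$ → (s0, abaa, VU$)
  read a, top V: go to s4, push ε → (s4, baa, U$)
  read b, top U: go to s2, push ε → (s2, aa, $)
  ε-move, top $: go to s4, push $ → (s4, aa, $)
  read a, top $: go to s2, push U$ → (s2, a, U$)
  read a, top U: go to s4, push V → (s4, ε, V$)
  ε-move, top V: go to s3, push ε → (s3, ε, $)
All input consumed; M is in state s3.

s3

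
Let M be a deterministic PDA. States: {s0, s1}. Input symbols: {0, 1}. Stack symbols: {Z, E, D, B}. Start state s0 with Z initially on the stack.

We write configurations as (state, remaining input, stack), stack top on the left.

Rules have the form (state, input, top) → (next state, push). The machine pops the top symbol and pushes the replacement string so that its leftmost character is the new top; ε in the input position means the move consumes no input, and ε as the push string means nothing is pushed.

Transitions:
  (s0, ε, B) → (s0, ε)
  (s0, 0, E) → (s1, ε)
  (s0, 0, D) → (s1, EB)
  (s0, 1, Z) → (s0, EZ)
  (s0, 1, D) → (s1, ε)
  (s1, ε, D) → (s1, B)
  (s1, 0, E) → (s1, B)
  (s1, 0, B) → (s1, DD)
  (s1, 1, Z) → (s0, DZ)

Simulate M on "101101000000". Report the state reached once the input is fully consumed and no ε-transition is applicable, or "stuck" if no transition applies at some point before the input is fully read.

(s0, 101101000000, Z) ⊢ (s0, 01101000000, EZ) ⊢ (s1, 1101000000, Z) ⊢ (s0, 101000000, DZ) ⊢ (s1, 01000000, Z)
No transition for (s1, 0, top Z); M blocks with input 01000000 remaining.

stuck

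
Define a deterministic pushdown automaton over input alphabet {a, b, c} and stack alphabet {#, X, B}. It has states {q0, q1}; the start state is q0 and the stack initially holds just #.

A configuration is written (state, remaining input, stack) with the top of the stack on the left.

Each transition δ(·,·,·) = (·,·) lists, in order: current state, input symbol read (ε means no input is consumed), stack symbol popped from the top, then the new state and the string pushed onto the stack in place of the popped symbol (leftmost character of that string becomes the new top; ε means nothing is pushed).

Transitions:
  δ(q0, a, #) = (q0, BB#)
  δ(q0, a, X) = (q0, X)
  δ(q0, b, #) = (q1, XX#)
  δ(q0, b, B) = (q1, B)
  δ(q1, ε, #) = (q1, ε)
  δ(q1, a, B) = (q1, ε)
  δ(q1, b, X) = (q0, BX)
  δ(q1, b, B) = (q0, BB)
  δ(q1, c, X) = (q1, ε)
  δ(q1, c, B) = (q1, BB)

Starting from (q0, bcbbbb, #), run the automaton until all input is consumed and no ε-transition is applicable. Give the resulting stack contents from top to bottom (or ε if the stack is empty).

(q0, bcbbbb, #)
  read b, top #: go to q1, push XX# → (q1, cbbbb, XX#)
  read c, top X: go to q1, push ε → (q1, bbbb, X#)
  read b, top X: go to q0, push BX → (q0, bbb, BX#)
  read b, top B: go to q1, push B → (q1, bb, BX#)
  read b, top B: go to q0, push BB → (q0, b, BBX#)
  read b, top B: go to q1, push B → (q1, ε, BBX#)
All input consumed in state q1 with stack BBX#.

BBX#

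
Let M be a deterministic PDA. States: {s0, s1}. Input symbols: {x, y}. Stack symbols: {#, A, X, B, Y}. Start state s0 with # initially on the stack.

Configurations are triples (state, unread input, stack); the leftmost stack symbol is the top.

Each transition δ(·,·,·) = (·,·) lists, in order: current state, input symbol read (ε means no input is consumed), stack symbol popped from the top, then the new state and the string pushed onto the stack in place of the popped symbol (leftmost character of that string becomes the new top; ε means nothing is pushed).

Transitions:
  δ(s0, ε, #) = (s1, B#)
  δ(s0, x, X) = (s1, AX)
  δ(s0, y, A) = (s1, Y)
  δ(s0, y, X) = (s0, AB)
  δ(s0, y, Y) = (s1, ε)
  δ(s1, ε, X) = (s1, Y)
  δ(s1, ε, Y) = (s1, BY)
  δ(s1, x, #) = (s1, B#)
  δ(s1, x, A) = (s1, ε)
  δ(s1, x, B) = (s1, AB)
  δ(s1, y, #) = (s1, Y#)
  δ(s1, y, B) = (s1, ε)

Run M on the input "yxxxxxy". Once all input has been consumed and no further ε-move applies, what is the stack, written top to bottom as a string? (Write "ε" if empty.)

(s0, yxxxxxy, #)
  ε-move, top #: go to s1, push B# → (s1, yxxxxxy, B#)
  read y, top B: go to s1, push ε → (s1, xxxxxy, #)
  read x, top #: go to s1, push B# → (s1, xxxxy, B#)
  read x, top B: go to s1, push AB → (s1, xxxy, AB#)
  read x, top A: go to s1, push ε → (s1, xxy, B#)
  read x, top B: go to s1, push AB → (s1, xy, AB#)
  read x, top A: go to s1, push ε → (s1, y, B#)
  read y, top B: go to s1, push ε → (s1, ε, #)
All input consumed in state s1 with stack #.

#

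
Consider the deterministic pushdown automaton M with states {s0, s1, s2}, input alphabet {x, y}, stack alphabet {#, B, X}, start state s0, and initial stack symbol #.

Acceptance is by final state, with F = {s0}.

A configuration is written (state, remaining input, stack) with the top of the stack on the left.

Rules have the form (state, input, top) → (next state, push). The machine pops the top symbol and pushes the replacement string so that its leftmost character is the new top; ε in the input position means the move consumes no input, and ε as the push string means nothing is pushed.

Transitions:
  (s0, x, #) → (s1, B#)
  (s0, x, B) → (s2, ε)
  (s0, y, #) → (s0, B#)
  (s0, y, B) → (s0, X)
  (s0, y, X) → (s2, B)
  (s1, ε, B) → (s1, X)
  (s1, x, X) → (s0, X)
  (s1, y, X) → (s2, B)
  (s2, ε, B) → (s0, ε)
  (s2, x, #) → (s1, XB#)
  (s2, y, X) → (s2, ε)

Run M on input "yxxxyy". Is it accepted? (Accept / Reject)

(s0, yxxxyy, #)
  read y, top #: go to s0, push B# → (s0, xxxyy, B#)
  read x, top B: go to s2, push ε → (s2, xxyy, #)
  read x, top #: go to s1, push XB# → (s1, xyy, XB#)
  read x, top X: go to s0, push X → (s0, yy, XB#)
  read y, top X: go to s2, push B → (s2, y, BB#)
  ε-move, top B: go to s0, push ε → (s0, y, B#)
  read y, top B: go to s0, push X → (s0, ε, X#)
All input consumed; state s0 ∈ F.

Accept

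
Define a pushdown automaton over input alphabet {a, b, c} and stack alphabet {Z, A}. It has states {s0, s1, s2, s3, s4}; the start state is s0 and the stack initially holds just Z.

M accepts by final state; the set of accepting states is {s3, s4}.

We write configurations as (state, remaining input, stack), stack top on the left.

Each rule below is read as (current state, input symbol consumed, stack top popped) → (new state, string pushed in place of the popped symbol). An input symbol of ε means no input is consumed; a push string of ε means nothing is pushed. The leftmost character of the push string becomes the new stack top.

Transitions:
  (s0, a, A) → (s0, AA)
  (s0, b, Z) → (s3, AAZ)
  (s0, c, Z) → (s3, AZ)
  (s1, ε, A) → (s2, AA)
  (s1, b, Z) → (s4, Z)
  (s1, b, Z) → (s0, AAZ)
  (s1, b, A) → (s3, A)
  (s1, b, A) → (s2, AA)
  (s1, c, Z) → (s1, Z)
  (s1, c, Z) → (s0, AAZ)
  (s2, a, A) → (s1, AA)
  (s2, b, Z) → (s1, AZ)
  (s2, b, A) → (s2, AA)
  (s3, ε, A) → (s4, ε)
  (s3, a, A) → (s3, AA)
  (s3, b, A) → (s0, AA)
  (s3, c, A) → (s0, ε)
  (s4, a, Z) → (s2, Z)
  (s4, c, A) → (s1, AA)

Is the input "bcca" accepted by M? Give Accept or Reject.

No computation consumes all input and reaches a final state.

Reject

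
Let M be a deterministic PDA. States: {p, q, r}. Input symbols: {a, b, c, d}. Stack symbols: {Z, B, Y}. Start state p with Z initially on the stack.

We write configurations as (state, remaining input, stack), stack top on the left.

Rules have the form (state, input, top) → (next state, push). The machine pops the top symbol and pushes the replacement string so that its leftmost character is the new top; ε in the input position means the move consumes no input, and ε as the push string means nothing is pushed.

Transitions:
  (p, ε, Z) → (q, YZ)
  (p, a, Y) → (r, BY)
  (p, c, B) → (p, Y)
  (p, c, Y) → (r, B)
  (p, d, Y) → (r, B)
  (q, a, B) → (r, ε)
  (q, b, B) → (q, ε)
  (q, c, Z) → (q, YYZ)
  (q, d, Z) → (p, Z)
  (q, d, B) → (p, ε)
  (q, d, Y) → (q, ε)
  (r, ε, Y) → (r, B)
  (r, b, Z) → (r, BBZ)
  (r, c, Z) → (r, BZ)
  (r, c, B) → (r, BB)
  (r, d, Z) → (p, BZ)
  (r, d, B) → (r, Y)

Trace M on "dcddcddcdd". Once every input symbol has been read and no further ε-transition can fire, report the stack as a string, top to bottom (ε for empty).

(p, dcddcddcdd, Z)
  ε-move, top Z: go to q, push YZ → (q, dcddcddcdd, YZ)
  read d, top Y: go to q, push ε → (q, cddcddcdd, Z)
  read c, top Z: go to q, push YYZ → (q, ddcddcdd, YYZ)
  read d, top Y: go to q, push ε → (q, dcddcdd, YZ)
  read d, top Y: go to q, push ε → (q, cddcdd, Z)
  read c, top Z: go to q, push YYZ → (q, ddcdd, YYZ)
  read d, top Y: go to q, push ε → (q, dcdd, YZ)
  read d, top Y: go to q, push ε → (q, cdd, Z)
  read c, top Z: go to q, push YYZ → (q, dd, YYZ)
  read d, top Y: go to q, push ε → (q, d, YZ)
  read d, top Y: go to q, push ε → (q, ε, Z)
All input consumed in state q with stack Z.

Z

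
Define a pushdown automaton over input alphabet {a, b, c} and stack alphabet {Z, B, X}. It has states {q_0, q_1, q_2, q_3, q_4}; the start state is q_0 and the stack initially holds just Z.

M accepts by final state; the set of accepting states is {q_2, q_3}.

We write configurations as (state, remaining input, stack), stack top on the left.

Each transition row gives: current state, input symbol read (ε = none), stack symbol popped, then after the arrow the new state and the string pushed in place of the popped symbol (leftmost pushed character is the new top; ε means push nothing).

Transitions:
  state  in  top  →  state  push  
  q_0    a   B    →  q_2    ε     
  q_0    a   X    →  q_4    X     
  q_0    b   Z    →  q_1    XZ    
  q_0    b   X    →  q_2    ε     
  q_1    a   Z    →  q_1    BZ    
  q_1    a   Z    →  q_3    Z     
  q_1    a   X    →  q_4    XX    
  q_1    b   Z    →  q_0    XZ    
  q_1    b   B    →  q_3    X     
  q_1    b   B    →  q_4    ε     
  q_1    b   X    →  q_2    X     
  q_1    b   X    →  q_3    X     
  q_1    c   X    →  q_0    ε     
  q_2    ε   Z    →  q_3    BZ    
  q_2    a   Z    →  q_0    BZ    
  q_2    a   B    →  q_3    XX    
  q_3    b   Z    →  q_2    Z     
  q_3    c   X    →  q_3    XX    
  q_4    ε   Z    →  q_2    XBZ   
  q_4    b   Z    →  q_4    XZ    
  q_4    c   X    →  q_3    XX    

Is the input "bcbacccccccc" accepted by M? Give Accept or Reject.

Accept

One accepting computation: (q_0, bcbacccccccc, Z) ⊢ (q_1, cbacccccccc, XZ) ⊢ (q_0, bacccccccc, Z) ⊢ (q_1, acccccccc, XZ) ⊢ (q_4, cccccccc, XXZ) ⊢ (q_3, ccccccc, XXXZ) ⊢ (q_3, cccccc, XXXXZ) ⊢ (q_3, ccccc, XXXXXZ) ⊢ (q_3, cccc, XXXXXXZ) ⊢ (q_3, ccc, XXXXXXXZ) ⊢ (q_3, cc, XXXXXXXXZ) ⊢ (q_3, c, XXXXXXXXXZ) ⊢ (q_3, ε, XXXXXXXXXXZ)
All input consumed and state q_3 ∈ F.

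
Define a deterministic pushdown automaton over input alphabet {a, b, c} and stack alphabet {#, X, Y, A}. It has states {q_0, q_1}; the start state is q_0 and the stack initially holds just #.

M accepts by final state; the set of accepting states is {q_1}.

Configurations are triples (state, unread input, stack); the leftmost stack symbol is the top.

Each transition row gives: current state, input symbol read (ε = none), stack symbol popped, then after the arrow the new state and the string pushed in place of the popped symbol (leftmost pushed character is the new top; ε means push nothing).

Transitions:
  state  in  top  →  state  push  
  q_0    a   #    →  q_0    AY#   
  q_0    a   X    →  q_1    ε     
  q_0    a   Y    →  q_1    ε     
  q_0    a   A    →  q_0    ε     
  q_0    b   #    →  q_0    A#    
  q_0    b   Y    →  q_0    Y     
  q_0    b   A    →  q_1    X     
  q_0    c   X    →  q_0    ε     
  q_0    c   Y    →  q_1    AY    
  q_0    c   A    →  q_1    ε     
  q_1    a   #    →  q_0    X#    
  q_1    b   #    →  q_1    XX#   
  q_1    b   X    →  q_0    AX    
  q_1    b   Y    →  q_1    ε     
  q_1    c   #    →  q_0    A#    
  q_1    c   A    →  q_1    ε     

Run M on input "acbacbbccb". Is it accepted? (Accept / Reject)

Reject

(q_0, acbacbbccb, #)
  read a, top #: go to q_0, push AY# → (q_0, cbacbbccb, AY#)
  read c, top A: go to q_1, push ε → (q_1, bacbbccb, Y#)
  read b, top Y: go to q_1, push ε → (q_1, acbbccb, #)
  read a, top #: go to q_0, push X# → (q_0, cbbccb, X#)
  read c, top X: go to q_0, push ε → (q_0, bbccb, #)
  read b, top #: go to q_0, push A# → (q_0, bccb, A#)
  read b, top A: go to q_1, push X → (q_1, ccb, X#)
No transition applies at (q_1, ccb, X#); input not fully consumed.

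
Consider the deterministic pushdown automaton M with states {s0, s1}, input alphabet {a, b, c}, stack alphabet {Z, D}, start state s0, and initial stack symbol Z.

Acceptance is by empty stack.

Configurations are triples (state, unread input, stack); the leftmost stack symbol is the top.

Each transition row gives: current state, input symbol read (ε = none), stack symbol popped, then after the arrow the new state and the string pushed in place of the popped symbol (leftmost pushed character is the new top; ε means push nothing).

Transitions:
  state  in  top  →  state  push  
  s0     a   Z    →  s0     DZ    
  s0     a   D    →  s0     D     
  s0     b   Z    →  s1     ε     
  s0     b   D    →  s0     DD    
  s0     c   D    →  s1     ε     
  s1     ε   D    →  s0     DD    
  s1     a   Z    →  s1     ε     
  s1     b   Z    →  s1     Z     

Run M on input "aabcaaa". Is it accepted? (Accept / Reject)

(s0, aabcaaa, Z)
  read a, top Z: go to s0, push DZ → (s0, abcaaa, DZ)
  read a, top D: go to s0, push D → (s0, bcaaa, DZ)
  read b, top D: go to s0, push DD → (s0, caaa, DDZ)
  read c, top D: go to s1, push ε → (s1, aaa, DZ)
  ε-move, top D: go to s0, push DD → (s0, aaa, DDZ)
  read a, top D: go to s0, push D → (s0, aa, DDZ)
  read a, top D: go to s0, push D → (s0, a, DDZ)
  read a, top D: go to s0, push D → (s0, ε, DDZ)
All input consumed; stack is DDZ, not empty, and no further ε-move applies.

Reject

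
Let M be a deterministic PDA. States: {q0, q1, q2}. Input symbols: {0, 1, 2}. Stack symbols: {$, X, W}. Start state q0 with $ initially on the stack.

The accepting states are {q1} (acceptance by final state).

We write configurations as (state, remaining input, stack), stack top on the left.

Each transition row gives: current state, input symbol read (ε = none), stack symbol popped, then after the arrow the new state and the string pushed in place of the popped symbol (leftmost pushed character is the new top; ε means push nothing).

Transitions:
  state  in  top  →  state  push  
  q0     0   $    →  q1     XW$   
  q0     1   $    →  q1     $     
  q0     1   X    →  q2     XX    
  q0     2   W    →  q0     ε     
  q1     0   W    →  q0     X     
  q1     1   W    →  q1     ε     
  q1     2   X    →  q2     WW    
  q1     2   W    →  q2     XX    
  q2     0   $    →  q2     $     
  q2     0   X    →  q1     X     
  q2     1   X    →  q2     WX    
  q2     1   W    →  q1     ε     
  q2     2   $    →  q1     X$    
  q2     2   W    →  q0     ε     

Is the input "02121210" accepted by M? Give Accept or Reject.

Accept

(q0, 02121210, $)
  read 0, top $: go to q1, push XW$ → (q1, 2121210, XW$)
  read 2, top X: go to q2, push WW → (q2, 121210, WWW$)
  read 1, top W: go to q1, push ε → (q1, 21210, WW$)
  read 2, top W: go to q2, push XX → (q2, 1210, XXW$)
  read 1, top X: go to q2, push WX → (q2, 210, WXXW$)
  read 2, top W: go to q0, push ε → (q0, 10, XXW$)
  read 1, top X: go to q2, push XX → (q2, 0, XXXW$)
  read 0, top X: go to q1, push X → (q1, ε, XXXW$)
All input consumed; state q1 ∈ F.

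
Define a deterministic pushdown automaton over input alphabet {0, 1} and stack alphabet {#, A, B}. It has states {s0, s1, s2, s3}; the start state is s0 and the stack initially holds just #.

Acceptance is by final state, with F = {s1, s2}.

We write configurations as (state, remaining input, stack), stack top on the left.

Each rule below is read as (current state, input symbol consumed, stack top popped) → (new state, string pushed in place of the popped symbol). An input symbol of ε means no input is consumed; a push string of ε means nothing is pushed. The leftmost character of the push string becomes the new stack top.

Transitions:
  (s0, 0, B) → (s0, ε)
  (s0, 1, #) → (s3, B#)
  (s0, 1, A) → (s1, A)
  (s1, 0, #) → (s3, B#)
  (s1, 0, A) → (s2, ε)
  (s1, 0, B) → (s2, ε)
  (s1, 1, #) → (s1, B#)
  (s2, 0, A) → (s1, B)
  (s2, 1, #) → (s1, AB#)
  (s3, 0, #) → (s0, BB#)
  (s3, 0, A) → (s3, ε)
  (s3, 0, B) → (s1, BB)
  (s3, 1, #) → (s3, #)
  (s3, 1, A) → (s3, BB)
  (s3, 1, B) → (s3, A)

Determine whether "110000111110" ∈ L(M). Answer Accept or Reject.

Accept

(s0, 110000111110, #) ⊢ (s3, 10000111110, B#) ⊢ (s3, 0000111110, A#) ⊢ (s3, 000111110, #) ⊢ (s0, 00111110, BB#) ⊢ (s0, 0111110, B#) ⊢ (s0, 111110, #) ⊢ (s3, 11110, B#) ⊢ (s3, 1110, A#) ⊢ (s3, 110, BB#) ⊢ (s3, 10, AB#) ⊢ (s3, 0, BBB#) ⊢ (s1, ε, BBBB#)
All input consumed; state s1 ∈ F.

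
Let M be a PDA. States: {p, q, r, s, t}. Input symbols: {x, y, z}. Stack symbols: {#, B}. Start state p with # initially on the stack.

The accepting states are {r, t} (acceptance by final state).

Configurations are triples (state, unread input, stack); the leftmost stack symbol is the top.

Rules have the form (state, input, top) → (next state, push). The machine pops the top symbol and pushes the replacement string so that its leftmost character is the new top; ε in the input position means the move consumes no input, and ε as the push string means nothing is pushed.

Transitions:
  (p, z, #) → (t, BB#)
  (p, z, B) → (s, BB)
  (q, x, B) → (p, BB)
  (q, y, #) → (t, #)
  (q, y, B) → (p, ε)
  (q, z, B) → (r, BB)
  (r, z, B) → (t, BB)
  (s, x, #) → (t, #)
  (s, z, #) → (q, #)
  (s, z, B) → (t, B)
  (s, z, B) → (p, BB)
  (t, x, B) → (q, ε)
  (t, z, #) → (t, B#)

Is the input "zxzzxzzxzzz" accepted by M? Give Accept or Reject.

No computation consumes all input and reaches a final state.

Reject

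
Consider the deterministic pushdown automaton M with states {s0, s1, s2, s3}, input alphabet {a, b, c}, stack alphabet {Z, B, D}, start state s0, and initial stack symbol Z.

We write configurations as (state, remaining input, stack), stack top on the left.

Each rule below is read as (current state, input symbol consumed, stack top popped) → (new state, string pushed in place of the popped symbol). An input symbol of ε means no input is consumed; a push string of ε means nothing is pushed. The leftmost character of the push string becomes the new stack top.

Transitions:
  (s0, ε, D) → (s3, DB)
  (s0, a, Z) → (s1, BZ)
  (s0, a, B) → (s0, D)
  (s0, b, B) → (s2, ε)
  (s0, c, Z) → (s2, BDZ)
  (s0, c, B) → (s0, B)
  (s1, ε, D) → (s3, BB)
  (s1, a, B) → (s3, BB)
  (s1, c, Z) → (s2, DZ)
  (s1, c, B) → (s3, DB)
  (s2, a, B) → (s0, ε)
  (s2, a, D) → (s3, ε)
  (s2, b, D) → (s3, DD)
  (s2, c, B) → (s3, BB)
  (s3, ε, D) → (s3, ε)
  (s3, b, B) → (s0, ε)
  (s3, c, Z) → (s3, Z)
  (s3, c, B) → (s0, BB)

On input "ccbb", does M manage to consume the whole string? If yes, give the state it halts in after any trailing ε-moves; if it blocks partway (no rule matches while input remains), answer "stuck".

s2

(s0, ccbb, Z)
  read c, top Z: go to s2, push BDZ → (s2, cbb, BDZ)
  read c, top B: go to s3, push BB → (s3, bb, BBDZ)
  read b, top B: go to s0, push ε → (s0, b, BDZ)
  read b, top B: go to s2, push ε → (s2, ε, DZ)
All input consumed; M is in state s2.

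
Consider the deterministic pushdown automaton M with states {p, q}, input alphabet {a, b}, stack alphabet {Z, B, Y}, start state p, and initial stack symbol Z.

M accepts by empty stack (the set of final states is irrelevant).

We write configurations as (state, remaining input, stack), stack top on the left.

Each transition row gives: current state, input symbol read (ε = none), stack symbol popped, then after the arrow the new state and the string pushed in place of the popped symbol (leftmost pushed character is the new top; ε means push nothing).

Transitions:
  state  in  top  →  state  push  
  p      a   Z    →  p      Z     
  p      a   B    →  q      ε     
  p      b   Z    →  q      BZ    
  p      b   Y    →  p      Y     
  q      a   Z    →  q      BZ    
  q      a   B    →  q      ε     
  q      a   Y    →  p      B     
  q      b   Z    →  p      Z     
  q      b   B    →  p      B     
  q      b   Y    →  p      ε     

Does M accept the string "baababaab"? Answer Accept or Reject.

(p, baababaab, Z)
  read b, top Z: go to q, push BZ → (q, aababaab, BZ)
  read a, top B: go to q, push ε → (q, ababaab, Z)
  read a, top Z: go to q, push BZ → (q, babaab, BZ)
  read b, top B: go to p, push B → (p, abaab, BZ)
  read a, top B: go to q, push ε → (q, baab, Z)
  read b, top Z: go to p, push Z → (p, aab, Z)
  read a, top Z: go to p, push Z → (p, ab, Z)
  read a, top Z: go to p, push Z → (p, b, Z)
  read b, top Z: go to q, push BZ → (q, ε, BZ)
All input consumed; stack is BZ, not empty, and no further ε-move applies.

Reject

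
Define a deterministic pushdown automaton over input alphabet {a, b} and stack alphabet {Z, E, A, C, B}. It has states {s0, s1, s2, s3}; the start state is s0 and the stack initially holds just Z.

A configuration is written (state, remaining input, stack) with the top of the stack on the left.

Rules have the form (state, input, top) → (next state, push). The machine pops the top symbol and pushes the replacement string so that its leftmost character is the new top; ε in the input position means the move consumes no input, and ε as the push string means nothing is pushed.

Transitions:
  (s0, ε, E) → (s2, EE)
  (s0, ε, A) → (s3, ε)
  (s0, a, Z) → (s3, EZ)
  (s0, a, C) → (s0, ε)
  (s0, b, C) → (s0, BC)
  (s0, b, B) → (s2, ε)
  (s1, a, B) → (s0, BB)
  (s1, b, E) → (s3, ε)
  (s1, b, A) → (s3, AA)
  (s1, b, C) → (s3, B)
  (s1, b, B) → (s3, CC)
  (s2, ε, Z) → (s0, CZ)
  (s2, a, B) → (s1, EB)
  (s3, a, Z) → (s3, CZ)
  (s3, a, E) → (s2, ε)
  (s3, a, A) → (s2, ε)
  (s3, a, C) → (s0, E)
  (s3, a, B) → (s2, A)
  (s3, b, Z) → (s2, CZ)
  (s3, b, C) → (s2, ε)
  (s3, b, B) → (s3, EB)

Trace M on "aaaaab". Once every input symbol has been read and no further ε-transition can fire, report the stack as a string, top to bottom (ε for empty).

(s0, aaaaab, Z)
  read a, top Z: go to s3, push EZ → (s3, aaaab, EZ)
  read a, top E: go to s2, push ε → (s2, aaab, Z)
  ε-move, top Z: go to s0, push CZ → (s0, aaab, CZ)
  read a, top C: go to s0, push ε → (s0, aab, Z)
  read a, top Z: go to s3, push EZ → (s3, ab, EZ)
  read a, top E: go to s2, push ε → (s2, b, Z)
  ε-move, top Z: go to s0, push CZ → (s0, b, CZ)
  read b, top C: go to s0, push BC → (s0, ε, BCZ)
All input consumed in state s0 with stack BCZ.

BCZ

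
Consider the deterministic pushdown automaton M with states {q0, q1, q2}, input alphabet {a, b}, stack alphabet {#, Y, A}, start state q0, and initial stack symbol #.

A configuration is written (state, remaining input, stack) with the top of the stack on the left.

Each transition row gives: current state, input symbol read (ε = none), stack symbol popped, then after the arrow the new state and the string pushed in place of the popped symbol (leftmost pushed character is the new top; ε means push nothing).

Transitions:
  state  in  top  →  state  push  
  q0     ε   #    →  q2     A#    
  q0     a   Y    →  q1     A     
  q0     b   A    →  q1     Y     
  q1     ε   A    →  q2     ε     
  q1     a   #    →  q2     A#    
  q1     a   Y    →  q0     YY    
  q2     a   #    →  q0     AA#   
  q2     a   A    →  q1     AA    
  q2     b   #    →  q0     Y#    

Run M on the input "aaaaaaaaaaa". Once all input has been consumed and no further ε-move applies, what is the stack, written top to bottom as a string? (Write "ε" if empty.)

A#

(q0, aaaaaaaaaaa, #)
  ε-move, top #: go to q2, push A# → (q2, aaaaaaaaaaa, A#)
  read a, top A: go to q1, push AA → (q1, aaaaaaaaaa, AA#)
  ε-move, top A: go to q2, push ε → (q2, aaaaaaaaaa, A#)
  read a, top A: go to q1, push AA → (q1, aaaaaaaaa, AA#)
  ε-move, top A: go to q2, push ε → (q2, aaaaaaaaa, A#)
  read a, top A: go to q1, push AA → (q1, aaaaaaaa, AA#)
  ε-move, top A: go to q2, push ε → (q2, aaaaaaaa, A#)
  read a, top A: go to q1, push AA → (q1, aaaaaaa, AA#)
  ε-move, top A: go to q2, push ε → (q2, aaaaaaa, A#)
  read a, top A: go to q1, push AA → (q1, aaaaaa, AA#)
  ε-move, top A: go to q2, push ε → (q2, aaaaaa, A#)
  read a, top A: go to q1, push AA → (q1, aaaaa, AA#)
  ε-move, top A: go to q2, push ε → (q2, aaaaa, A#)
  read a, top A: go to q1, push AA → (q1, aaaa, AA#)
  ε-move, top A: go to q2, push ε → (q2, aaaa, A#)
  read a, top A: go to q1, push AA → (q1, aaa, AA#)
  ε-move, top A: go to q2, push ε → (q2, aaa, A#)
  read a, top A: go to q1, push AA → (q1, aa, AA#)
  ε-move, top A: go to q2, push ε → (q2, aa, A#)
  read a, top A: go to q1, push AA → (q1, a, AA#)
  ε-move, top A: go to q2, push ε → (q2, a, A#)
  read a, top A: go to q1, push AA → (q1, ε, AA#)
  ε-move, top A: go to q2, push ε → (q2, ε, A#)
All input consumed in state q2 with stack A#.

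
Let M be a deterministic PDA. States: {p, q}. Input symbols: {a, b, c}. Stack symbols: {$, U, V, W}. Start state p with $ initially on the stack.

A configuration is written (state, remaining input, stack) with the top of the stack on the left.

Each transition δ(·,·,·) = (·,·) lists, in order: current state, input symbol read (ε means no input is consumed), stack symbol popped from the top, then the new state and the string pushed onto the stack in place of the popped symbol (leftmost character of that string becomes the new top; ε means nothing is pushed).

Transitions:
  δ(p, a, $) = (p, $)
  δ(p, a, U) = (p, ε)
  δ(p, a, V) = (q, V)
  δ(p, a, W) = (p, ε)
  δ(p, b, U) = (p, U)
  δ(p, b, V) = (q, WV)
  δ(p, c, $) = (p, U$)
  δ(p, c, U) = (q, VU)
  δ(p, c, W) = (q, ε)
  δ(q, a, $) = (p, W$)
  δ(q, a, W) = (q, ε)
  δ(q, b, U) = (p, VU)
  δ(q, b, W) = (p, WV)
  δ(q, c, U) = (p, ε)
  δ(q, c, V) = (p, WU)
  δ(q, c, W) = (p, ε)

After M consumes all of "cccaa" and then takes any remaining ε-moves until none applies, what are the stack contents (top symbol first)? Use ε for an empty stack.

(p, cccaa, $)
  read c, top $: go to p, push U$ → (p, ccaa, U$)
  read c, top U: go to q, push VU → (q, caa, VU$)
  read c, top V: go to p, push WU → (p, aa, WUU$)
  read a, top W: go to p, push ε → (p, a, UU$)
  read a, top U: go to p, push ε → (p, ε, U$)
All input consumed in state p with stack U$.

U$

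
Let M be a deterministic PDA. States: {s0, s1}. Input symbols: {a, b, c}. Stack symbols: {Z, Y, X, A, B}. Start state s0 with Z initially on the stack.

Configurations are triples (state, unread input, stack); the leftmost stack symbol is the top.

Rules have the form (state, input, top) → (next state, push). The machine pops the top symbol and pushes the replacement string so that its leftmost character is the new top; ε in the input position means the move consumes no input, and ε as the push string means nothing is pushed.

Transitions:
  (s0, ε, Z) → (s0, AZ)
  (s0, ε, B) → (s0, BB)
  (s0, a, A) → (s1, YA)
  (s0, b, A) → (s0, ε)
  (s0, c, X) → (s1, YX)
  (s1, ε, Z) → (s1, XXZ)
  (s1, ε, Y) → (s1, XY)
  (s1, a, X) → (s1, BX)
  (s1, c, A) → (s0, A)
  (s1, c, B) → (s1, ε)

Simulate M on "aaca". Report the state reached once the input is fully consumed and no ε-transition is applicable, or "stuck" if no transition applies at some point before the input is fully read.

(s0, aaca, Z)
  ε-move, top Z: go to s0, push AZ → (s0, aaca, AZ)
  read a, top A: go to s1, push YA → (s1, aca, YAZ)
  ε-move, top Y: go to s1, push XY → (s1, aca, XYAZ)
  read a, top X: go to s1, push BX → (s1, ca, BXYAZ)
  read c, top B: go to s1, push ε → (s1, a, XYAZ)
  read a, top X: go to s1, push BX → (s1, ε, BXYAZ)
All input consumed; M is in state s1.

s1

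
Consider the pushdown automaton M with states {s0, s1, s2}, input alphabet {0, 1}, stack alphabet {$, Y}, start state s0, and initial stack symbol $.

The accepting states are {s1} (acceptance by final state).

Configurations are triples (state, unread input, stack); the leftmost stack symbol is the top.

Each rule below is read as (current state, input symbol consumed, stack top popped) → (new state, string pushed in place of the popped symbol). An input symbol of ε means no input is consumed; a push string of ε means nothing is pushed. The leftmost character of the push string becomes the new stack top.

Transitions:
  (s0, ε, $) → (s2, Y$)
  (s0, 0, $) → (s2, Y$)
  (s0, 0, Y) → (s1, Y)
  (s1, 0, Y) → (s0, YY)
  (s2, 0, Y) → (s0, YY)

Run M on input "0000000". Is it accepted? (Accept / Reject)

Accept

One accepting computation: (s0, 0000000, $) ⊢ (s2, 000000, Y$) ⊢ (s0, 00000, YY$) ⊢ (s1, 0000, YY$) ⊢ (s0, 000, YYY$) ⊢ (s1, 00, YYY$) ⊢ (s0, 0, YYYY$) ⊢ (s1, ε, YYYY$)
All input consumed and state s1 ∈ F.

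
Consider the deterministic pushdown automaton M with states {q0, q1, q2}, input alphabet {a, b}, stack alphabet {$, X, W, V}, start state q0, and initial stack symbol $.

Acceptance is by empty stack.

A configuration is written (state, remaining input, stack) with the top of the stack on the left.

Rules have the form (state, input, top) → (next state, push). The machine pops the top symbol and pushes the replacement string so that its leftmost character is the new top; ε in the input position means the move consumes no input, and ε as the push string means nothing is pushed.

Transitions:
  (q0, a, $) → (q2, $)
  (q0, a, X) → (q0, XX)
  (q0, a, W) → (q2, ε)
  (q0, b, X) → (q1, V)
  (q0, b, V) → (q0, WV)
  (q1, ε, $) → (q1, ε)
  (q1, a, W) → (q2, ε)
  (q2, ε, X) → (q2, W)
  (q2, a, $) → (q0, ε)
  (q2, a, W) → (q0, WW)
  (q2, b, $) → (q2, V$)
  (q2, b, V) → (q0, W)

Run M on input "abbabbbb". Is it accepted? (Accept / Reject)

(q0, abbabbbb, $) ⊢ (q2, bbabbbb, $) ⊢ (q2, babbbb, V$) ⊢ (q0, abbbb, W$) ⊢ (q2, bbbb, $) ⊢ (q2, bbb, V$) ⊢ (q0, bb, W$)
No transition applies at (q0, bb, W$); input not fully consumed.

Reject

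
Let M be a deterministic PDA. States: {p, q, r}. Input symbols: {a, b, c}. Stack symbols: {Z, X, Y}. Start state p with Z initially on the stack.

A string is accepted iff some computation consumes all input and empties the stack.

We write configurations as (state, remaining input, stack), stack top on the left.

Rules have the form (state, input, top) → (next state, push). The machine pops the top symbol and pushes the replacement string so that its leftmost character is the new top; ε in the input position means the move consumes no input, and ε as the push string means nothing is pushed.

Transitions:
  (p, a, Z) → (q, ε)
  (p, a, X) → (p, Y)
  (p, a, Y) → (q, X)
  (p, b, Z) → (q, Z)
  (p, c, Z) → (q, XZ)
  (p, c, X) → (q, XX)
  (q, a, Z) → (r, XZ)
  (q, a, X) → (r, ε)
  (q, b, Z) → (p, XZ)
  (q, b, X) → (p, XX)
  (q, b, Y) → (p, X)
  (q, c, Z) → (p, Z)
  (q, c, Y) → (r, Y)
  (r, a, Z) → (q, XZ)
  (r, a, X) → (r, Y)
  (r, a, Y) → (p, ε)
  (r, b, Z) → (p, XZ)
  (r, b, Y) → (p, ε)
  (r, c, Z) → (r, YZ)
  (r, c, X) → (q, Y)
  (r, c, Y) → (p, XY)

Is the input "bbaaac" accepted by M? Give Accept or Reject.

(p, bbaaac, Z)
  read b, top Z: go to q, push Z → (q, baaac, Z)
  read b, top Z: go to p, push XZ → (p, aaac, XZ)
  read a, top X: go to p, push Y → (p, aac, YZ)
  read a, top Y: go to q, push X → (q, ac, XZ)
  read a, top X: go to r, push ε → (r, c, Z)
  read c, top Z: go to r, push YZ → (r, ε, YZ)
All input consumed; stack is YZ, not empty, and no further ε-move applies.

Reject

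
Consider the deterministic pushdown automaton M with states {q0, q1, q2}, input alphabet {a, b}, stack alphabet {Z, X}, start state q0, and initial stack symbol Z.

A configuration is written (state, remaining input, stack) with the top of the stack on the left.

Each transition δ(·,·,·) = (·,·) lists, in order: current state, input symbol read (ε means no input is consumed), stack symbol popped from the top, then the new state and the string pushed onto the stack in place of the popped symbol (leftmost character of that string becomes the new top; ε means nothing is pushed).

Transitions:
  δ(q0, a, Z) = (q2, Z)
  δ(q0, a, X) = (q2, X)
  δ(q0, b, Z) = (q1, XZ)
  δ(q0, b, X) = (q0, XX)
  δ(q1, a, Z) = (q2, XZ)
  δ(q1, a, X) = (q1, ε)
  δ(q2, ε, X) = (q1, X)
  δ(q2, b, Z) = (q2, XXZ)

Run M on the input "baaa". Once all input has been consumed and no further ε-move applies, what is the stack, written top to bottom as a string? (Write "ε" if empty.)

Z

(q0, baaa, Z)
  read b, top Z: go to q1, push XZ → (q1, aaa, XZ)
  read a, top X: go to q1, push ε → (q1, aa, Z)
  read a, top Z: go to q2, push XZ → (q2, a, XZ)
  ε-move, top X: go to q1, push X → (q1, a, XZ)
  read a, top X: go to q1, push ε → (q1, ε, Z)
All input consumed in state q1 with stack Z.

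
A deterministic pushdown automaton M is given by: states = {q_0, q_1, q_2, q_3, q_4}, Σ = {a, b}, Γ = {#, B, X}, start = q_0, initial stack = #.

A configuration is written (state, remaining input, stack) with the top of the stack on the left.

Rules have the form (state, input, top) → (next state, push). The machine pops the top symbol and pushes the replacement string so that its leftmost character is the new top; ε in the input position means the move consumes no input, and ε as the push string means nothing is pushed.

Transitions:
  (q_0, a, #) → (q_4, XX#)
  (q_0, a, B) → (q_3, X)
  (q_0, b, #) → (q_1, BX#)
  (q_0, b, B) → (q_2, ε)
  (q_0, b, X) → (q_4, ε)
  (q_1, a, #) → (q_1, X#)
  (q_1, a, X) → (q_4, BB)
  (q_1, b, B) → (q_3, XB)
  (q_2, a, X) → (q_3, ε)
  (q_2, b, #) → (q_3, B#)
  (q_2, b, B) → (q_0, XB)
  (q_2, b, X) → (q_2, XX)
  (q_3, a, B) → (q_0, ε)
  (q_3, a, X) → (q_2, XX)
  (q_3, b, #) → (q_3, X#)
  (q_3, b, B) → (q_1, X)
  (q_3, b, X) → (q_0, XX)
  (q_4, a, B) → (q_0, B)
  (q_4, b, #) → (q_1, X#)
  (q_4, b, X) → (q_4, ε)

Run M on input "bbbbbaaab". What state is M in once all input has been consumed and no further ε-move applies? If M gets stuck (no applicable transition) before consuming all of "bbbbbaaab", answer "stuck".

q_2

(q_0, bbbbbaaab, #)
  read b, top #: go to q_1, push BX# → (q_1, bbbbaaab, BX#)
  read b, top B: go to q_3, push XB → (q_3, bbbaaab, XBX#)
  read b, top X: go to q_0, push XX → (q_0, bbaaab, XXBX#)
  read b, top X: go to q_4, push ε → (q_4, baaab, XBX#)
  read b, top X: go to q_4, push ε → (q_4, aaab, BX#)
  read a, top B: go to q_0, push B → (q_0, aab, BX#)
  read a, top B: go to q_3, push X → (q_3, ab, XX#)
  read a, top X: go to q_2, push XX → (q_2, b, XXX#)
  read b, top X: go to q_2, push XX → (q_2, ε, XXXX#)
All input consumed; M is in state q_2.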